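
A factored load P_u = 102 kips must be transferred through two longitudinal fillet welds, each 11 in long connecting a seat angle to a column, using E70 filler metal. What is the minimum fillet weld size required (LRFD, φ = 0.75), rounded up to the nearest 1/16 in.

E70XX → F_EXX = 70 ksi.
Total weld length L = 22 in.
Required throat t_e = P_u / (φ × 0.6 F_EXX × L) = 102 / (0.75 × 0.6 × 70 × 22) = 0.1472 in.
Required leg w = t_e / 0.707 = 0.2082 in → use 1/4 in.

w = 1/4 in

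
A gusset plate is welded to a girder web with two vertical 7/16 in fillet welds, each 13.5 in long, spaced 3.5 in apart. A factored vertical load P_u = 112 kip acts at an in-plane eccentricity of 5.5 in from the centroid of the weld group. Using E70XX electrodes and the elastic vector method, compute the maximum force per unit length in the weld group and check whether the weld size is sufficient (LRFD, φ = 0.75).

f_max ≈ 10.6 kip/in; NOT adequate

E70XX → F_EXX = 70 ksi.
Total weld length L_w = 27 in. Treat welds as unit-width lines.
Polar moment about centroid: J = 2[d³/12 + d(b/2)²] = 2[13.5³/12 + 13.5×1.75²] = 492.8 in³.
Direct shear f_v = P/L_w = 112 / 27 = 4.148 kip/in (vertical).
Torsion M = P·e = 112 × 5.5 = 616 kip·in.
Critical point at (x, y) = (1.75, 6.75) from centroid. f_tx = M·y/J = 8.438 kip/in; f_ty = M·x/J = 2.188 kip/in.
Resultant f_max = √[f_tx² + (f_v + f_ty)²] = √[8.438² + (4.148 + 2.188)²] = 10.55 kip/in.
Capacity per unit length: φr_n = 0.75 × 0.6 × 70 × (0.707 × 0.4375) = 9.743 kip/in.
10.55 > 9.743 → NOT adequate.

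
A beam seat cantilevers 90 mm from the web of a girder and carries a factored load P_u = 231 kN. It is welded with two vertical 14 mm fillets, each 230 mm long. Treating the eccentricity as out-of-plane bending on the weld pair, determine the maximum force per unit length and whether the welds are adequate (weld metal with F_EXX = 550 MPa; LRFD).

f_max ≈ 1280 N/mm; adequate

L_w = 2 × 230 = 460 mm; section modulus (unit throat) S = 2 × L²/6 = 17630 mm².
Direct shear f_v = P/L_w = 231×10³/460 = 502.2 N/mm.
Moment M = P × e = 231×10³ × 90 = 20790000 N·mm; bending f_b = M/S = 1179 N/mm.
f_max = √(f_v² + f_b²) = √(502.2² + 1179²) = 1282 N/mm.
φr_n = 0.75 × 0.6 × 550 × (0.707 × 14) = 2450 N/mm → adequate.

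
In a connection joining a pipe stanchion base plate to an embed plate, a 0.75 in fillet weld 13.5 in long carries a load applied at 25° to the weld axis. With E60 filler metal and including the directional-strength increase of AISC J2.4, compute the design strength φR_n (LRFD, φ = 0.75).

φR_n ≈ 220 kip

E60XX → F_EXX = 60 ksi.
t_e = 0.707 × 0.75 = 0.5302 in; A_we = 0.5302 × 13.5 = 7.158 in².
Directional factor: 1.0 + 0.5 sin^1.5(25°) = 1.137.
F_nw = 0.6 × 60 × 1.137 = 40.95 ksi.
φR_n = 0.75 × 40.95 × 7.158 = 219.8 kip.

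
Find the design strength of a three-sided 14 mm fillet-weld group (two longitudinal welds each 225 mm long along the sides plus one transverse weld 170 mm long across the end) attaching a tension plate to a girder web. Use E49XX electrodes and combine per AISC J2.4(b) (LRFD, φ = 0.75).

φR_n ≈ 1390 kN

E49XX → F_EXX = 490 MPa.
t_e = 0.707 × 14 = 9.898 mm.
R_nwl = 0.6 × 490 × 9.898 × 450 × 10⁻³ = 1310 kN (longitudinal, 2 welds).
R_nwt = 0.6 × 490 × 9.898 × 170 × 10⁻³ = 494.7 kN (transverse, base value).
(i) R_nwl + R_nwt = 1804 kN; (ii) 0.85 R_nwl + 1.5 R_nwt = 1855 kN.
R_n = max = 1855 kN [governs: (ii)]; φR_n = 1391 kN.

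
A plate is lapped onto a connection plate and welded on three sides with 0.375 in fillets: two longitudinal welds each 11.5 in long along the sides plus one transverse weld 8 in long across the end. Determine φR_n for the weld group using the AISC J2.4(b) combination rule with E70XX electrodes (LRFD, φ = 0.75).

φR_n ≈ 263 kip

E70XX → F_EXX = 70 ksi.
t_e = 0.707 × 0.375 = 0.2651 in.
R_nwl = 0.6 × 70 × 0.2651 × 23 = 256.1 kip (longitudinal, 2 welds).
R_nwt = 0.6 × 70 × 0.2651 × 8 = 89.08 kip (transverse, base value).
(i) R_nwl + R_nwt = 345.2 kip; (ii) 0.85 R_nwl + 1.5 R_nwt = 351.3 kip.
R_n = max = 351.3 kip [governs: (ii)]; φR_n = 263.5 kip.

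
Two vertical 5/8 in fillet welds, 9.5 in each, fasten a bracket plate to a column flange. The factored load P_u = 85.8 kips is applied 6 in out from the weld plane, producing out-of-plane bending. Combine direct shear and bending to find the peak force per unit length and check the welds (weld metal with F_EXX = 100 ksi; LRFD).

L_w = 2 × 9.5 = 19 in; section modulus (unit throat) S = 2 × L²/6 = 30.08 in².
Direct shear f_v = P/L_w = 85.8/19 = 4.516 kip/in.
Moment M = P × e = 85.8 × 6 = 514.8 kip·in; bending f_b = M/S = 17.11 kip/in.
f_max = √(f_v² + f_b²) = √(4.516² + 17.11²) = 17.7 kip/in.
φr_n = 0.75 × 0.6 × 100 × (0.707 × 0.625) = 19.88 kip/in → adequate.

f_max ≈ 17.7 kip/in; adequate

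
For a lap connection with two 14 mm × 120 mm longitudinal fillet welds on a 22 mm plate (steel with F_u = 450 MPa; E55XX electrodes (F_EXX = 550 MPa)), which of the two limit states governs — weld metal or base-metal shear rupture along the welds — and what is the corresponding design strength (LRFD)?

t_e = 0.707 × 14 = 9.898 mm; L = 240 mm.
Weld metal: φR_n = 0.75 × 0.6 × 550 × 9.898 × 240 × 10⁻³ = 587.9 kN.
Base metal (shear rupture): φR_n = 0.75 × 0.6 × 450 × 22 × 240 × 10⁻³ = 1069 kN.
Governing: weld metal.

φR_n ≈ 588 kN (weld metal governs)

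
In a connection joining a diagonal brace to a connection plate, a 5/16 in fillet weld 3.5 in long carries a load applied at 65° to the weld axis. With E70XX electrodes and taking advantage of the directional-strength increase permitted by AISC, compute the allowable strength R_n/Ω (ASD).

R_n/Ω ≈ 23.2 kips

E70XX → F_EXX = 70 ksi.
t_e = 0.707 × 0.3125 = 0.2209 in; A_we = 0.2209 × 3.5 = 0.7733 in².
Directional factor: 1.0 + 0.5 sin^1.5(65°) = 1.431.
F_nw = 0.6 × 70 × 1.431 = 60.12 ksi.
R_n/Ω = (60.12 × 0.7733) / 2.0 = 23.24 kips.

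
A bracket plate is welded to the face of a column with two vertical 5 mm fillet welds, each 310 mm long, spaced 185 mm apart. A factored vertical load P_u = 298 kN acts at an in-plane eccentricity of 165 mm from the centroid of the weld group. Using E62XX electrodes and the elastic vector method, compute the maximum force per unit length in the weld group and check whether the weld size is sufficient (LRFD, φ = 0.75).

f_max ≈ 1180 N/mm; NOT adequate

E62XX → F_EXX = 620 MPa.
Total weld length L_w = 620 mm. Treat welds as unit-width lines.
Polar moment about centroid: J = 2[d³/12 + d(b/2)²] = 2[310³/12 + 310×92.5²] = 10270000 mm³.
Direct shear f_v = P/L_w = 298×10³ / 620 = 480.6 N/mm (vertical).
Torsion M = P·e = 298×10³ × 165 = 49170000 N·mm.
Critical point at (x, y) = (92.5, 155) from centroid. f_tx = M·y/J = 742.1 N/mm; f_ty = M·x/J = 442.9 N/mm.
Resultant f_max = √[f_tx² + (f_v + f_ty)²] = √[742.1² + (480.6 + 442.9)²] = 1185 N/mm.
Capacity per unit length: φr_n = 0.75 × 0.6 × 620 × (0.707 × 5) = 986.3 N/mm.
1185 > 986.3 → NOT adequate.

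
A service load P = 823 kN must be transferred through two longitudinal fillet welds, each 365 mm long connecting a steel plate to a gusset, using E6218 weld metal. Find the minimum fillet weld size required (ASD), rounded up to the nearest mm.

w = 9 mm

E62XX → F_EXX = 620 MPa.
Total weld length L = 730 mm.
Required throat t_e = P × Ω / (0.6 F_EXX × L) = 823 × 2.0 / (0.6 × 620 × 730 × 10⁻³) = 6.061 mm.
Required leg w = t_e / 0.707 = 8.573 mm → use 9 mm.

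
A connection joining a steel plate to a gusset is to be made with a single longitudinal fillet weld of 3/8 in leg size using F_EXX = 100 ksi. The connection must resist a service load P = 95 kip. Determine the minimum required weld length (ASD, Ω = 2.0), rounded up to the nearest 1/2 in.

Throat t_e = 0.707 × 0.375 = 0.2651 in.
r_n/Ω = (0.6 × 100 × 0.2651) / 2.0 = 7.954 kip/in.
L_req = P / (r_n/Ω) = 95 / 7.954 = 11.94 in total.
Round up → use L = 12 in.

L = 12 in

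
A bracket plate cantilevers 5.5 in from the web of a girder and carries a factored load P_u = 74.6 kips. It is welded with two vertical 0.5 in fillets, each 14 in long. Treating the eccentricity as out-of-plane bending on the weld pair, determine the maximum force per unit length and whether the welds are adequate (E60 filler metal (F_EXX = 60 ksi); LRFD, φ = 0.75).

f_max ≈ 6.82 kip/in; adequate

L_w = 2 × 14 = 28 in; section modulus (unit throat) S = 2 × L²/6 = 65.33 in².
Direct shear f_v = P/L_w = 74.6/28 = 2.664 kip/in.
Moment M = P × e = 74.6 × 5.5 = 410.3 kip·in; bending f_b = M/S = 6.28 kip/in.
f_max = √(f_v² + f_b²) = √(2.664² + 6.28²) = 6.822 kip/in.
φr_n = 0.75 × 0.6 × 60 × (0.707 × 0.5) = 9.544 kip/in → adequate.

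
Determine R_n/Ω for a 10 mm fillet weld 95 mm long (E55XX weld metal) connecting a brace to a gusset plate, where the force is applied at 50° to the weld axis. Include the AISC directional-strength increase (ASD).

E55XX → F_EXX = 550 MPa.
t_e = 0.707 × 10 = 7.07 mm; A_we = 7.07 × 95 = 671.6 mm².
Directional factor: 1.0 + 0.5 sin^1.5(50°) = 1.335.
F_nw = 0.6 × 550 × 1.335 = 440.6 MPa.
R_n/Ω = (440.6 × 671.6) / 2.0 × 10⁻³ = 148 kN.

R_n/Ω ≈ 148 kN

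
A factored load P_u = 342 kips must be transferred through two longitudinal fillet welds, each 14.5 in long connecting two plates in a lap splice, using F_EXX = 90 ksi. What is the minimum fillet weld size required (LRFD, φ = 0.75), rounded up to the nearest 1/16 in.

Total weld length L = 29 in.
Required throat t_e = P_u / (φ × 0.6 F_EXX × L) = 342 / (0.75 × 0.6 × 90 × 29) = 0.2912 in.
Required leg w = t_e / 0.707 = 0.4119 in → use 7/16 in.

w = 7/16 in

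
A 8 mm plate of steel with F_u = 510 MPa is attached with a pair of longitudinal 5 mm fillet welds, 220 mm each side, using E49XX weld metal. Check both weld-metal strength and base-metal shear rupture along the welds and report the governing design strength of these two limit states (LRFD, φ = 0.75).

E49XX → F_EXX = 490 MPa.
t_e = 0.707 × 5 = 3.535 mm; L = 440 mm.
Weld metal: φR_n = 0.75 × 0.6 × 490 × 3.535 × 440 × 10⁻³ = 343 kN.
Base metal (shear rupture): φR_n = 0.75 × 0.6 × 510 × 8 × 440 × 10⁻³ = 807.8 kN.
Governing: weld metal.

φR_n ≈ 343 kN (weld metal governs)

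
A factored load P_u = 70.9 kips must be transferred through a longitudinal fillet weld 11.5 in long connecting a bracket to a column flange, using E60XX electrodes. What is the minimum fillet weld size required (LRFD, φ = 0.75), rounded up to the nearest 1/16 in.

E60XX → F_EXX = 60 ksi.
Total weld length L = 11.5 in.
Required throat t_e = P_u / (φ × 0.6 F_EXX × L) = 70.9 / (0.75 × 0.6 × 60 × 11.5) = 0.2283 in.
Required leg w = t_e / 0.707 = 0.323 in → use 3/8 in.

w = 3/8 in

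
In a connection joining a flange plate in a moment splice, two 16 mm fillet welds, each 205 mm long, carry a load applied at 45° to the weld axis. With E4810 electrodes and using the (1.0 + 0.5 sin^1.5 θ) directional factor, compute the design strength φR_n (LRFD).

φR_n ≈ 1300 kN

E48XX → F_EXX = 480 MPa.
t_e = 0.707 × 16 = 11.31 mm; A_we = 11.31 × 410 = 4638 mm².
Directional factor: 1.0 + 0.5 sin^1.5(45°) = 1.297.
F_nw = 0.6 × 480 × 1.297 = 373.6 MPa.
φR_n = 0.75 × 373.6 × 4638 × 10⁻³ = 1300 kN.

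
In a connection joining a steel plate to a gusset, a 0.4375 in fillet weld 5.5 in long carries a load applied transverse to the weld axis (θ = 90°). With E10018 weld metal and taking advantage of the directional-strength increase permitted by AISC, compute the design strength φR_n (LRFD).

φR_n ≈ 115 kips

E100XX → F_EXX = 100 ksi.
t_e = 0.707 × 0.4375 = 0.3093 in; A_we = 0.3093 × 5.5 = 1.701 in².
Directional factor: 1.0 + 0.5 sin^1.5(90°) = 1.5.
F_nw = 0.6 × 100 × 1.5 = 90 ksi.
φR_n = 0.75 × 90 × 1.701 = 114.8 kips.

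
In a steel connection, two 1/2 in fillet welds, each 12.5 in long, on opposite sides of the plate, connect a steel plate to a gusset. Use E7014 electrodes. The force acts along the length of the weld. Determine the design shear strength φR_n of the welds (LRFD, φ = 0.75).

E70XX → F_EXX = 70 ksi.
Effective throat t_e = 0.707 × 0.5 = 0.3535 in.
Total length L = 25 in; A_we = 0.3535 × 25 = 8.838 in².
F_nw = 0.6 F_EXX = 0.6 × 70 = 42 ksi.
φR_n = 0.75 × 42 × 8.838 = 278.4 kip.

φR_n ≈ 278 kip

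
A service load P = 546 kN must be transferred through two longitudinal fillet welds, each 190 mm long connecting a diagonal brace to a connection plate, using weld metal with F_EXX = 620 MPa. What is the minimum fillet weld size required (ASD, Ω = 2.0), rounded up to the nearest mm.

Total weld length L = 380 mm.
Required throat t_e = P × Ω / (0.6 F_EXX × L) = 546 × 2.0 / (0.6 × 620 × 380 × 10⁻³) = 7.725 mm.
Required leg w = t_e / 0.707 = 10.93 mm → use 11 mm.

w = 11 mm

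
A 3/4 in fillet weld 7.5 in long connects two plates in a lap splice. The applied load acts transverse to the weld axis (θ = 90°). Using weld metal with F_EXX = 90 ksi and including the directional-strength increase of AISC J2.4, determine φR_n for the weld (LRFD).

φR_n ≈ 242 kips

t_e = 0.707 × 0.75 = 0.5302 in; A_we = 0.5302 × 7.5 = 3.977 in².
Directional factor: 1.0 + 0.5 sin^1.5(90°) = 1.5.
F_nw = 0.6 × 90 × 1.5 = 81 ksi.
φR_n = 0.75 × 81 × 3.977 = 241.6 kips.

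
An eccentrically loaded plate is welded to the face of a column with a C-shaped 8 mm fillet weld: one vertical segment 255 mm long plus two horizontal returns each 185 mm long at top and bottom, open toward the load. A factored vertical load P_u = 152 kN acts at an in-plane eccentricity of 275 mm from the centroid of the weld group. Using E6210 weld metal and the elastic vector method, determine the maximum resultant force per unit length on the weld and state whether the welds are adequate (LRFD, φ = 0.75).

f_max ≈ 971 N/mm; adequate

E62XX → F_EXX = 620 MPa.
Total weld length L_w = 625 mm. Treat welds as unit-width lines.
Centroid: x̄ = 2×185×92.5 / 625 = 54.76 mm from the vertical weld.
Polar moment about centroid: J = I_x + I_y = [255³/12 + 2×185×127.5²] + [255×54.76² + 2(185³/12 + 185×37.74²)] = 9744000 mm³.
Direct shear f_v = P/L_w = 152×10³ / 625 = 243.2 N/mm (vertical).
Torsion M = P·e = 152×10³ × 275 = 41800000 N·mm.
Critical point at (x, y) = (130.2, 127.5) from centroid. f_tx = M·y/J = 547 N/mm; f_ty = M·x/J = 558.7 N/mm.
Resultant f_max = √[f_tx² + (f_v + f_ty)²] = √[547² + (243.2 + 558.7)²] = 970.7 N/mm.
Capacity per unit length: φr_n = 0.75 × 0.6 × 620 × (0.707 × 8) = 1578 N/mm.
970.7 ≤ 1578 → adequate.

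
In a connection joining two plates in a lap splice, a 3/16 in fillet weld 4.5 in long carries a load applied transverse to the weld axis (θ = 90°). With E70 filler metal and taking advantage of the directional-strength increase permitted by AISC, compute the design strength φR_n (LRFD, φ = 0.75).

E70XX → F_EXX = 70 ksi.
t_e = 0.707 × 0.1875 = 0.1326 in; A_we = 0.1326 × 4.5 = 0.5965 in².
Directional factor: 1.0 + 0.5 sin^1.5(90°) = 1.5.
F_nw = 0.6 × 70 × 1.5 = 63 ksi.
φR_n = 0.75 × 63 × 0.5965 = 28.19 kips.

φR_n ≈ 28.2 kips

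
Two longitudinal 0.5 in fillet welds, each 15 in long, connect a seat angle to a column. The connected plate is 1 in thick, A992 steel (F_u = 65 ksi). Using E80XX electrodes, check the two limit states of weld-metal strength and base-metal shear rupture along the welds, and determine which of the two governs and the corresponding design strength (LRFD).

E80XX → F_EXX = 80 ksi.
t_e = 0.707 × 0.5 = 0.3535 in; L = 30 in.
Weld metal: φR_n = 0.75 × 0.6 × 80 × 0.3535 × 30 = 381.8 kip.
Base metal (shear rupture): φR_n = 0.75 × 0.6 × 65 × 1 × 30 = 877.5 kip.
Governing: weld metal.

φR_n ≈ 382 kip (weld metal governs)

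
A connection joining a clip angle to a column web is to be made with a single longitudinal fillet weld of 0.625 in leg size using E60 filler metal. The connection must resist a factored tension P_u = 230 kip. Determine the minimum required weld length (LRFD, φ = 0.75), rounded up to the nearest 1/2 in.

L = 19.5 in

E60XX → F_EXX = 60 ksi.
Throat t_e = 0.707 × 0.625 = 0.4419 in.
φr_n = 0.75 × 0.6 × 60 × 0.4419 = 11.93 kip/in.
L_req = P_u / φr_n = 230 / 11.93 = 19.28 in total.
Round up → use L = 19.5 in.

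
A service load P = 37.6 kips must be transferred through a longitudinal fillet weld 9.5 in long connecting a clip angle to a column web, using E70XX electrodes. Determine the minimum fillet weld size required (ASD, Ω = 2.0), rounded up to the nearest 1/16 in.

E70XX → F_EXX = 70 ksi.
Total weld length L = 9.5 in.
Required throat t_e = P × Ω / (0.6 F_EXX × L) = 37.6 × 2.0 / (0.6 × 70 × 9.5) = 0.1885 in.
Required leg w = t_e / 0.707 = 0.2666 in → use 5/16 in.

w = 5/16 in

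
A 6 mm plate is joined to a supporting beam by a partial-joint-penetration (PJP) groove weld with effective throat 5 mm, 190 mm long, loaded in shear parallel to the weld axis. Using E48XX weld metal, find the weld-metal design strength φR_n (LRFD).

E48XX → F_EXX = 480 MPa.
Effective throat (given) t_e = 5 mm.
A_we = 5 × 190 = 950 mm².
F_nw = 0.6 F_EXX = 288 MPa.
φR_n = 0.75 × 288 × 950 × 10⁻³ = 205.2 kN.

φR_n ≈ 205 kN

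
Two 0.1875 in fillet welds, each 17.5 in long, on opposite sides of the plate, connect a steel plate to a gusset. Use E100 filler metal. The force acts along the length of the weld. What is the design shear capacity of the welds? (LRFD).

φR_n ≈ 209 kips

E100XX → F_EXX = 100 ksi.
Effective throat t_e = 0.707 × 0.1875 = 0.1326 in.
Total length L = 35 in; A_we = 0.1326 × 35 = 4.64 in².
F_nw = 0.6 F_EXX = 0.6 × 100 = 60 ksi.
φR_n = 0.75 × 60 × 4.64 = 208.8 kips.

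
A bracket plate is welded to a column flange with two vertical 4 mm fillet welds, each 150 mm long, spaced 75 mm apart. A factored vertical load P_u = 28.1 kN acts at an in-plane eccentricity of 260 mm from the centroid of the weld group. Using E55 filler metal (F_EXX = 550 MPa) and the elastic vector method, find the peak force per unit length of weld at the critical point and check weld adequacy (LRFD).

f_max ≈ 670 N/mm; adequate

Total weld length L_w = 300 mm. Treat welds as unit-width lines.
Polar moment about centroid: J = 2[d³/12 + d(b/2)²] = 2[150³/12 + 150×37.5²] = 984400 mm³.
Direct shear f_v = P/L_w = 28.1×10³ / 300 = 93.67 N/mm (vertical).
Torsion M = P·e = 28.1×10³ × 260 = 7306000 N·mm.
Critical point at (x, y) = (37.5, 75) from centroid. f_tx = M·y/J = 556.6 N/mm; f_ty = M·x/J = 278.3 N/mm.
Resultant f_max = √[f_tx² + (f_v + f_ty)²] = √[556.6² + (93.67 + 278.3)²] = 669.5 N/mm.
Capacity per unit length: φr_n = 0.75 × 0.6 × 550 × (0.707 × 4) = 699.9 N/mm.
669.5 ≤ 699.9 → adequate.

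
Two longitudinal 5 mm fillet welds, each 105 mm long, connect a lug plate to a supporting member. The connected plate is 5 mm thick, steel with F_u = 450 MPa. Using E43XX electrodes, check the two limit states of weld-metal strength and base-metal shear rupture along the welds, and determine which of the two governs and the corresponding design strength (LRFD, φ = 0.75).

φR_n ≈ 144 kN (weld metal governs)

E43XX → F_EXX = 430 MPa.
t_e = 0.707 × 5 = 3.535 mm; L = 210 mm.
Weld metal: φR_n = 0.75 × 0.6 × 430 × 3.535 × 210 × 10⁻³ = 143.6 kN.
Base metal (shear rupture): φR_n = 0.75 × 0.6 × 450 × 5 × 210 × 10⁻³ = 212.6 kN.
Governing: weld metal.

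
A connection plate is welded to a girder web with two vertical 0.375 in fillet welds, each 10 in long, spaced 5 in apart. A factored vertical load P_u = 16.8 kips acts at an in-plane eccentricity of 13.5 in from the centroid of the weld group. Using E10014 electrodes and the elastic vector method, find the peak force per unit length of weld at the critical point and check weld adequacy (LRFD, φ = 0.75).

E100XX → F_EXX = 100 ksi.
Total weld length L_w = 20 in. Treat welds as unit-width lines.
Polar moment about centroid: J = 2[d³/12 + d(b/2)²] = 2[10³/12 + 10×2.5²] = 291.7 in³.
Direct shear f_v = P/L_w = 16.8 / 20 = 0.84 kip/in (vertical).
Torsion M = P·e = 16.8 × 13.5 = 226.8 kip·in.
Critical point at (x, y) = (2.5, 5) from centroid. f_tx = M·y/J = 3.888 kip/in; f_ty = M·x/J = 1.944 kip/in.
Resultant f_max = √[f_tx² + (f_v + f_ty)²] = √[3.888² + (0.84 + 1.944)²] = 4.782 kip/in.
Capacity per unit length: φr_n = 0.75 × 0.6 × 100 × (0.707 × 0.375) = 11.93 kip/in.
4.782 ≤ 11.93 → adequate.

f_max ≈ 4.78 kip/in; adequate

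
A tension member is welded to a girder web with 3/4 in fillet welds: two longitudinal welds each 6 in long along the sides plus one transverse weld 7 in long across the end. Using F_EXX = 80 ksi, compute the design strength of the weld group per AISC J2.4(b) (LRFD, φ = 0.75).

t_e = 0.707 × 0.75 = 0.5302 in.
R_nwl = 0.6 × 80 × 0.5302 × 12 = 305.4 kip (longitudinal, 2 welds).
R_nwt = 0.6 × 80 × 0.5302 × 7 = 178.2 kip (transverse, base value).
(i) R_nwl + R_nwt = 483.6 kip; (ii) 0.85 R_nwl + 1.5 R_nwt = 526.9 kip.
R_n = max = 526.9 kip [governs: (ii)]; φR_n = 395.1 kip.

φR_n ≈ 395 kip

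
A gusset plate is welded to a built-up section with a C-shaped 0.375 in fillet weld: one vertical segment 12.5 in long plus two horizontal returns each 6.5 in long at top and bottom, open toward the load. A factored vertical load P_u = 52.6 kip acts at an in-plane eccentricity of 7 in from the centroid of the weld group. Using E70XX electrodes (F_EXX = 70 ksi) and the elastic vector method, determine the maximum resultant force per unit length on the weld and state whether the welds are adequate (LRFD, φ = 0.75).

Total weld length L_w = 25.5 in. Treat welds as unit-width lines.
Centroid: x̄ = 2×6.5×3.25 / 25.5 = 1.657 in from the vertical weld.
Polar moment about centroid: J = I_x + I_y = [12.5³/12 + 2×6.5×6.25²] + [12.5×1.657² + 2(6.5³/12 + 6.5×1.593²)] = 783.7 in³.
Direct shear f_v = P/L_w = 52.6 / 25.5 = 2.063 kip/in (vertical).
Torsion M = P·e = 52.6 × 7 = 368.2 kip·in.
Critical point at (x, y) = (4.843, 6.25) from centroid. f_tx = M·y/J = 2.937 kip/in; f_ty = M·x/J = 2.276 kip/in.
Resultant f_max = √[f_tx² + (f_v + f_ty)²] = √[2.937² + (2.063 + 2.276)²] = 5.239 kip/in.
Capacity per unit length: φr_n = 0.75 × 0.6 × 70 × (0.707 × 0.375) = 8.351 kip/in.
5.239 ≤ 8.351 → adequate.

f_max ≈ 5.24 kip/in; adequate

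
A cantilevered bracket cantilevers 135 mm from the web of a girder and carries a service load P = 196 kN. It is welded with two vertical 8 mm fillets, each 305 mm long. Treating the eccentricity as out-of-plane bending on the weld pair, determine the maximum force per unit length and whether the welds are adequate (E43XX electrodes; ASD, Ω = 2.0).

E43XX → F_EXX = 430 MPa.
L_w = 2 × 305 = 610 mm; section modulus (unit throat) S = 2 × L²/6 = 31010 mm².
Direct shear f_v = P/L_w = 196×10³/610 = 321.3 N/mm.
Moment M = P × e = 196×10³ × 135 = 26460000 N·mm; bending f_b = M/S = 853.3 N/mm.
f_max = √(f_v² + f_b²) = √(321.3² + 853.3²) = 911.8 N/mm.
r_n/Ω = (1/2.0) × 0.6 × 430 × (0.707 × 8) = 729.6 N/mm → NOT adequate.

f_max ≈ 912 N/mm; NOT adequate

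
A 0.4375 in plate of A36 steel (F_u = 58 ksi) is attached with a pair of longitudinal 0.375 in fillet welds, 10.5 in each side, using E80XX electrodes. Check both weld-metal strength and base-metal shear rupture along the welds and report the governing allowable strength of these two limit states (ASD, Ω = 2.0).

E80XX → F_EXX = 80 ksi.
t_e = 0.707 × 0.375 = 0.2651 in; L = 21 in.
Weld metal: R_n/Ω = (1/2.0) × 0.6 × 80 × 0.2651 × 21 = 133.6 kip.
Base metal (shear rupture): R_n/Ω = (1/2.0) × 0.6 × 58 × 0.4375 × 21 = 159.9 kip.
Governing: weld metal.

R_n/Ω ≈ 134 kip (weld metal governs)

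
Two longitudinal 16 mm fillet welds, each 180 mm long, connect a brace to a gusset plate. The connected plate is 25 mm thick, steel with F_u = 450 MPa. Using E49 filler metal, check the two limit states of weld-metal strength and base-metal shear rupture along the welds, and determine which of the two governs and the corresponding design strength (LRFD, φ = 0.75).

φR_n ≈ 898 kN (weld metal governs)

E49XX → F_EXX = 490 MPa.
t_e = 0.707 × 16 = 11.31 mm; L = 360 mm.
Weld metal: φR_n = 0.75 × 0.6 × 490 × 11.31 × 360 × 10⁻³ = 897.9 kN.
Base metal (shear rupture): φR_n = 0.75 × 0.6 × 450 × 25 × 360 × 10⁻³ = 1822 kN.
Governing: weld metal.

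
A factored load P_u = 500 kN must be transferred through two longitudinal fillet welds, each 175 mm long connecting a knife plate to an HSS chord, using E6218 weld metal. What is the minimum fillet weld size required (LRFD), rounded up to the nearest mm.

E62XX → F_EXX = 620 MPa.
Total weld length L = 350 mm.
Required throat t_e = P_u / (φ × 0.6 F_EXX × L) = 500 / (0.75 × 0.6 × 620 × 350 × 10⁻³) = 5.12 mm.
Required leg w = t_e / 0.707 = 7.242 mm → use 8 mm.

w = 8 mm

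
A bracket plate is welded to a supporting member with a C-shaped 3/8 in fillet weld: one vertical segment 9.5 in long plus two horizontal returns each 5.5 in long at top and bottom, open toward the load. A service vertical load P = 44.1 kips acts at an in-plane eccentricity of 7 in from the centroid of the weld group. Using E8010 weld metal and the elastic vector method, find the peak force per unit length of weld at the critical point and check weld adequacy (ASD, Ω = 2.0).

f_max ≈ 6.58 kip/in; NOT adequate

E80XX → F_EXX = 80 ksi.
Total weld length L_w = 20.5 in. Treat welds as unit-width lines.
Centroid: x̄ = 2×5.5×2.75 / 20.5 = 1.476 in from the vertical weld.
Polar moment about centroid: J = I_x + I_y = [9.5³/12 + 2×5.5×4.75²] + [9.5×1.476² + 2(5.5³/12 + 5.5×1.274²)] = 385.9 in³.
Direct shear f_v = P/L_w = 44.1 / 20.5 = 2.151 kip/in (vertical).
Torsion M = P·e = 44.1 × 7 = 308.7 kip·in.
Critical point at (x, y) = (4.024, 4.75) from centroid. f_tx = M·y/J = 3.8 kip/in; f_ty = M·x/J = 3.219 kip/in.
Resultant f_max = √[f_tx² + (f_v + f_ty)²] = √[3.8² + (2.151 + 3.219)²] = 6.579 kip/in.
Capacity per unit length: r_n/Ω = (1/2.0) × 0.6 × 80 × (0.707 × 0.375) = 6.363 kip/in.
6.579 > 6.363 → NOT adequate.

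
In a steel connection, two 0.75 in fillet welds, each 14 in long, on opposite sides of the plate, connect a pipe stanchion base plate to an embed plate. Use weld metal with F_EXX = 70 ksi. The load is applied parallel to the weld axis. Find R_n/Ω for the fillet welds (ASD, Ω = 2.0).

R_n/Ω ≈ 312 kips

Effective throat t_e = 0.707 × 0.75 = 0.5302 in.
Total length L = 28 in; A_we = 0.5302 × 28 = 14.85 in².
F_nw = 0.6 F_EXX = 0.6 × 70 = 42 ksi.
R_n = 42 × 14.85 = 623.6 kips; R_n/Ω = 623.6/2.0 = 311.8 kips.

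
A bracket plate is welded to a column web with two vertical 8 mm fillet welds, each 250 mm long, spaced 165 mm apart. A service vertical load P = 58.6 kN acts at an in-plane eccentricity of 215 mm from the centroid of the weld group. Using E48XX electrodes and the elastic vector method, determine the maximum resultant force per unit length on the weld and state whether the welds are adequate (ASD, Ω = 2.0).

E48XX → F_EXX = 480 MPa.
Total weld length L_w = 500 mm. Treat welds as unit-width lines.
Polar moment about centroid: J = 2[d³/12 + d(b/2)²] = 2[250³/12 + 250×82.5²] = 6007000 mm³.
Direct shear f_v = P/L_w = 58.6×10³ / 500 = 117.2 N/mm (vertical).
Torsion M = P·e = 58.6×10³ × 215 = 12599000 N·mm.
Critical point at (x, y) = (82.5, 125) from centroid. f_tx = M·y/J = 262.2 N/mm; f_ty = M·x/J = 173 N/mm.
Resultant f_max = √[f_tx² + (f_v + f_ty)²] = √[262.2² + (117.2 + 173)²] = 391.1 N/mm.
Capacity per unit length: r_n/Ω = (1/2.0) × 0.6 × 480 × (0.707 × 8) = 814.5 N/mm.
391.1 ≤ 814.5 → adequate.

f_max ≈ 391 N/mm; adequate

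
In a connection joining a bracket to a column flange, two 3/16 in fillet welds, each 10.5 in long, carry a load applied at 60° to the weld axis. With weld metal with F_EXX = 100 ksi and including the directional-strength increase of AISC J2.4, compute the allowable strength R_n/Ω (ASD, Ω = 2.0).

t_e = 0.707 × 0.1875 = 0.1326 in; A_we = 0.1326 × 21 = 2.784 in².
Directional factor: 1.0 + 0.5 sin^1.5(60°) = 1.403.
F_nw = 0.6 × 100 × 1.403 = 84.18 ksi.
R_n/Ω = (84.18 × 2.784) / 2.0 = 117.2 kip.

R_n/Ω ≈ 117 kip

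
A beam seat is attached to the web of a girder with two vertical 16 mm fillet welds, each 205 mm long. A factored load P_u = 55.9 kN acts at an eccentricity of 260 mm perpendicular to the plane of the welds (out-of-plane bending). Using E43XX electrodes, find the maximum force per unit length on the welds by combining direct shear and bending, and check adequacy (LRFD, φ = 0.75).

f_max ≈ 1050 N/mm; adequate

E43XX → F_EXX = 430 MPa.
L_w = 2 × 205 = 410 mm; section modulus (unit throat) S = 2 × L²/6 = 14010 mm².
Direct shear f_v = P/L_w = 55.9×10³/410 = 136.3 N/mm.
Moment M = P × e = 55.9×10³ × 260 = 14534000 N·mm; bending f_b = M/S = 1038 N/mm.
f_max = √(f_v² + f_b²) = √(136.3² + 1038²) = 1046 N/mm.
φr_n = 0.75 × 0.6 × 430 × (0.707 × 16) = 2189 N/mm → adequate.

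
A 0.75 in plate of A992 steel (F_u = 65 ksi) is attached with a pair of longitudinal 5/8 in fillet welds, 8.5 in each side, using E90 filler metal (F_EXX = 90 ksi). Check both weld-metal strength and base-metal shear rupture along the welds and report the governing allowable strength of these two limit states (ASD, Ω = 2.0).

R_n/Ω ≈ 203 kips (weld metal governs)

t_e = 0.707 × 0.625 = 0.4419 in; L = 17 in.
Weld metal: R_n/Ω = (1/2.0) × 0.6 × 90 × 0.4419 × 17 = 202.8 kips.
Base metal (shear rupture): R_n/Ω = (1/2.0) × 0.6 × 65 × 0.75 × 17 = 248.6 kips.
Governing: weld metal.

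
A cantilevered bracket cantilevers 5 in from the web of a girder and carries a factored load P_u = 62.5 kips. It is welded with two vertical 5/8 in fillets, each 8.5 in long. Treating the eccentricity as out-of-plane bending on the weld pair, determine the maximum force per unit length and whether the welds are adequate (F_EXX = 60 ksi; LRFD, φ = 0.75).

L_w = 2 × 8.5 = 17 in; section modulus (unit throat) S = 2 × L²/6 = 24.08 in².
Direct shear f_v = P/L_w = 62.5/17 = 3.676 kip/in.
Moment M = P × e = 62.5 × 5 = 312.5 kip·in; bending f_b = M/S = 12.98 kip/in.
f_max = √(f_v² + f_b²) = √(3.676² + 12.98²) = 13.49 kip/in.
φr_n = 0.75 × 0.6 × 60 × (0.707 × 0.625) = 11.93 kip/in → NOT adequate.

f_max ≈ 13.5 kip/in; NOT adequate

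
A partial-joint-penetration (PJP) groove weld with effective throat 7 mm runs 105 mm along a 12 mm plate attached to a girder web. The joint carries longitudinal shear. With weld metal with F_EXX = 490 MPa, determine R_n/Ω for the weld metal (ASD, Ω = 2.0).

R_n/Ω ≈ 108 kN

Effective throat (given) t_e = 7 mm.
A_we = 7 × 105 = 735 mm².
F_nw = 0.6 F_EXX = 294 MPa.
R_n/Ω = (294 × 735) / 2.0 × 10⁻³ = 108 kN.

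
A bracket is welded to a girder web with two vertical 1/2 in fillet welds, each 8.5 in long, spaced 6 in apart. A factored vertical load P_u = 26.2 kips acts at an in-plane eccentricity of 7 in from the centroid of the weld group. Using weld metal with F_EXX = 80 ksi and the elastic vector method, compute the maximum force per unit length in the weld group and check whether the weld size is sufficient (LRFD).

f_max ≈ 4.79 kip/in; adequate

Total weld length L_w = 17 in. Treat welds as unit-width lines.
Polar moment about centroid: J = 2[d³/12 + d(b/2)²] = 2[8.5³/12 + 8.5×3²] = 255.4 in³.
Direct shear f_v = P/L_w = 26.2 / 17 = 1.541 kip/in (vertical).
Torsion M = P·e = 26.2 × 7 = 183.4 kip·in.
Critical point at (x, y) = (3, 4.25) from centroid. f_tx = M·y/J = 3.052 kip/in; f_ty = M·x/J = 2.155 kip/in.
Resultant f_max = √[f_tx² + (f_v + f_ty)²] = √[3.052² + (1.541 + 2.155)²] = 4.793 kip/in.
Capacity per unit length: φr_n = 0.75 × 0.6 × 80 × (0.707 × 0.5) = 12.73 kip/in.
4.793 ≤ 12.73 → adequate.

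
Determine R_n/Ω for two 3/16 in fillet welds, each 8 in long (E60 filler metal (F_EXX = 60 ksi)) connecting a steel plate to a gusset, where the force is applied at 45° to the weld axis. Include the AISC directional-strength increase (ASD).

t_e = 0.707 × 0.1875 = 0.1326 in; A_we = 0.1326 × 16 = 2.121 in².
Directional factor: 1.0 + 0.5 sin^1.5(45°) = 1.297.
F_nw = 0.6 × 60 × 1.297 = 46.7 ksi.
R_n/Ω = (46.7 × 2.121) / 2.0 = 49.53 kips.

R_n/Ω ≈ 49.5 kips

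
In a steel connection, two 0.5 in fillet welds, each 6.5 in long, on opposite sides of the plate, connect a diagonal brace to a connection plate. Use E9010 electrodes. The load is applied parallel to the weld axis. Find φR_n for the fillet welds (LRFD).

φR_n ≈ 186 kip

E90XX → F_EXX = 90 ksi.
Effective throat t_e = 0.707 × 0.5 = 0.3535 in.
Total length L = 13 in; A_we = 0.3535 × 13 = 4.595 in².
F_nw = 0.6 F_EXX = 0.6 × 90 = 54 ksi.
φR_n = 0.75 × 54 × 4.595 = 186.1 kip.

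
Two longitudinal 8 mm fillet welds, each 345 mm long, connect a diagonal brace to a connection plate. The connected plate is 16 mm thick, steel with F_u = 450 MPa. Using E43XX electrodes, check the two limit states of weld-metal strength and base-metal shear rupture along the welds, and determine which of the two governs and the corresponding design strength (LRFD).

φR_n ≈ 755 kN (weld metal governs)

E43XX → F_EXX = 430 MPa.
t_e = 0.707 × 8 = 5.656 mm; L = 690 mm.
Weld metal: φR_n = 0.75 × 0.6 × 430 × 5.656 × 690 × 10⁻³ = 755.2 kN.
Base metal (shear rupture): φR_n = 0.75 × 0.6 × 450 × 16 × 690 × 10⁻³ = 2236 kN.
Governing: weld metal.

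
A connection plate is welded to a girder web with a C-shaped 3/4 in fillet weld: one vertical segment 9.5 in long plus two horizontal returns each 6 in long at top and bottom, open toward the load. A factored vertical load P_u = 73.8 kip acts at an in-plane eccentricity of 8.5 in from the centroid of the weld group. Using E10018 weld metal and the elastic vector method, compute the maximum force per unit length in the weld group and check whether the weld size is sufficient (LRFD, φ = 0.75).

f_max ≈ 12 kip/in; adequate

E100XX → F_EXX = 100 ksi.
Total weld length L_w = 21.5 in. Treat welds as unit-width lines.
Centroid: x̄ = 2×6×3 / 21.5 = 1.674 in from the vertical weld.
Polar moment about centroid: J = I_x + I_y = [9.5³/12 + 2×6×4.75²] + [9.5×1.674² + 2(6³/12 + 6×1.326²)] = 425.9 in³.
Direct shear f_v = P/L_w = 73.8 / 21.5 = 3.433 kip/in (vertical).
Torsion M = P·e = 73.8 × 8.5 = 627.3 kip·in.
Critical point at (x, y) = (4.326, 4.75) from centroid. f_tx = M·y/J = 6.996 kip/in; f_ty = M·x/J = 6.371 kip/in.
Resultant f_max = √[f_tx² + (f_v + f_ty)²] = √[6.996² + (3.433 + 6.371)²] = 12.04 kip/in.
Capacity per unit length: φr_n = 0.75 × 0.6 × 100 × (0.707 × 0.75) = 23.86 kip/in.
12.04 ≤ 23.86 → adequate.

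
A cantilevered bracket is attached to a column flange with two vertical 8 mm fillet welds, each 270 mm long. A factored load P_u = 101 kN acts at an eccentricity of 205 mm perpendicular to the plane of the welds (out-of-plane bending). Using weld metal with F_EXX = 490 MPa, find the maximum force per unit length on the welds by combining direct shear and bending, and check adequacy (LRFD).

L_w = 2 × 270 = 540 mm; section modulus (unit throat) S = 2 × L²/6 = 24300 mm².
Direct shear f_v = P/L_w = 101×10³/540 = 187 N/mm.
Moment M = P × e = 101×10³ × 205 = 20705000 N·mm; bending f_b = M/S = 852.1 N/mm.
f_max = √(f_v² + f_b²) = √(187² + 852.1²) = 872.3 N/mm.
φr_n = 0.75 × 0.6 × 490 × (0.707 × 8) = 1247 N/mm → adequate.

f_max ≈ 872 N/mm; adequate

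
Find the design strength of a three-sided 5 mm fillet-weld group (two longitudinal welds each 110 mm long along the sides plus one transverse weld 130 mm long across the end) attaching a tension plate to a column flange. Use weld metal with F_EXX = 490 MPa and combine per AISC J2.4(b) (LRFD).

t_e = 0.707 × 5 = 3.535 mm.
R_nwl = 0.6 × 490 × 3.535 × 220 × 10⁻³ = 228.6 kN (longitudinal, 2 welds).
R_nwt = 0.6 × 490 × 3.535 × 130 × 10⁻³ = 135.1 kN (transverse, base value).
(i) R_nwl + R_nwt = 363.8 kN; (ii) 0.85 R_nwl + 1.5 R_nwt = 397 kN.
R_n = max = 397 kN [governs: (ii)]; φR_n = 297.8 kN.

φR_n ≈ 298 kN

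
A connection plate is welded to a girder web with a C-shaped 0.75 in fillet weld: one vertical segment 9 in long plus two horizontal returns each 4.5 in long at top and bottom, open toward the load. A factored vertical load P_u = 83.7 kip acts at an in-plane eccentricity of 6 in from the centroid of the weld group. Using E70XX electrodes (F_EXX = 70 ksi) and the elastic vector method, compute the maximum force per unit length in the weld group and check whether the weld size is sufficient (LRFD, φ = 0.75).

f_max ≈ 13.4 kip/in; adequate

Total weld length L_w = 18 in. Treat welds as unit-width lines.
Centroid: x̄ = 2×4.5×2.25 / 18 = 1.125 in from the vertical weld.
Polar moment about centroid: J = I_x + I_y = [9³/12 + 2×4.5×4.5²] + [9×1.125² + 2(4.5³/12 + 4.5×1.125²)] = 281 in³.
Direct shear f_v = P/L_w = 83.7 / 18 = 4.65 kip/in (vertical).
Torsion M = P·e = 83.7 × 6 = 502.2 kip·in.
Critical point at (x, y) = (3.375, 4.5) from centroid. f_tx = M·y/J = 8.043 kip/in; f_ty = M·x/J = 6.032 kip/in.
Resultant f_max = √[f_tx² + (f_v + f_ty)²] = √[8.043² + (4.65 + 6.032)²] = 13.37 kip/in.
Capacity per unit length: φr_n = 0.75 × 0.6 × 70 × (0.707 × 0.75) = 16.7 kip/in.
13.37 ≤ 16.7 → adequate.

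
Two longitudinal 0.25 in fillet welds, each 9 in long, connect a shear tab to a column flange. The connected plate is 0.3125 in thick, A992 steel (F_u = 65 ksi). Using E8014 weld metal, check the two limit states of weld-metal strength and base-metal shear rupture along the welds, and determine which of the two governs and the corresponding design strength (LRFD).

φR_n ≈ 115 kips (weld metal governs)

E80XX → F_EXX = 80 ksi.
t_e = 0.707 × 0.25 = 0.1767 in; L = 18 in.
Weld metal: φR_n = 0.75 × 0.6 × 80 × 0.1767 × 18 = 114.5 kips.
Base metal (shear rupture): φR_n = 0.75 × 0.6 × 65 × 0.3125 × 18 = 164.5 kips.
Governing: weld metal.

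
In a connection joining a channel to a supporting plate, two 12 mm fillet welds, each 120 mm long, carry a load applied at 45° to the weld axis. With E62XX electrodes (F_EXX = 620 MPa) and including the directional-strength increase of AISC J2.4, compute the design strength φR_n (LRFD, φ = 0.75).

t_e = 0.707 × 12 = 8.484 mm; A_we = 8.484 × 240 = 2036 mm².
Directional factor: 1.0 + 0.5 sin^1.5(45°) = 1.297.
F_nw = 0.6 × 620 × 1.297 = 482.6 MPa.
φR_n = 0.75 × 482.6 × 2036 × 10⁻³ = 737 kN.

φR_n ≈ 737 kN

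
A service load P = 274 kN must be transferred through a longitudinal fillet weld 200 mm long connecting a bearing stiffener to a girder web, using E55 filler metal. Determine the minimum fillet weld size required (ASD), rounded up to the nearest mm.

E55XX → F_EXX = 550 MPa.
Total weld length L = 200 mm.
Required throat t_e = P × Ω / (0.6 F_EXX × L) = 274 × 2.0 / (0.6 × 550 × 200 × 10⁻³) = 8.303 mm.
Required leg w = t_e / 0.707 = 11.74 mm → use 12 mm.

w = 12 mm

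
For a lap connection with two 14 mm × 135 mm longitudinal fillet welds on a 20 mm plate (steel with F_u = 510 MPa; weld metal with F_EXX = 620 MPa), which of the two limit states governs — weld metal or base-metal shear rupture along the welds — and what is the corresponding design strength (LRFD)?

φR_n ≈ 746 kN (weld metal governs)

t_e = 0.707 × 14 = 9.898 mm; L = 270 mm.
Weld metal: φR_n = 0.75 × 0.6 × 620 × 9.898 × 270 × 10⁻³ = 745.6 kN.
Base metal (shear rupture): φR_n = 0.75 × 0.6 × 510 × 20 × 270 × 10⁻³ = 1239 kN.
Governing: weld metal.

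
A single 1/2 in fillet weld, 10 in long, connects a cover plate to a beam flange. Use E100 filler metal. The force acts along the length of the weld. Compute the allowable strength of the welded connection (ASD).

R_n/Ω ≈ 106 kips

E100XX → F_EXX = 100 ksi.
Effective throat t_e = 0.707 × 0.5 = 0.3535 in.
Total length L = 10 in; A_we = 0.3535 × 10 = 3.535 in².
F_nw = 0.6 F_EXX = 0.6 × 100 = 60 ksi.
R_n = 60 × 3.535 = 212.1 kips; R_n/Ω = 212.1/2.0 = 106 kips.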